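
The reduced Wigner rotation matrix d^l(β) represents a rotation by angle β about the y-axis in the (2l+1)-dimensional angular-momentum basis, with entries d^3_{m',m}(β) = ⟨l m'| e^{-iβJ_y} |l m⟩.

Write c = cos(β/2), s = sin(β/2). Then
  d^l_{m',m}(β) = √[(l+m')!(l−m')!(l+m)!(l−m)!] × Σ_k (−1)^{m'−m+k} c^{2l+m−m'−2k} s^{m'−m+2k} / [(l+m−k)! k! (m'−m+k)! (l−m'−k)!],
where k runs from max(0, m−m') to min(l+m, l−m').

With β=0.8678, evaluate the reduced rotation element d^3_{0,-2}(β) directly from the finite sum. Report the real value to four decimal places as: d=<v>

d^3_{0,-2}(β=0.8678) via Wigner's sum:
c=cos(0.8678/2)=0.907333, s=sin(0.8678/2)=0.420413; N=√[6·6·1·120]=65.726707
k∈{0,1} keeps every argument non-negative
  k=0: (−1)^2·65.7267/(12)·0.9073^4·0.4204^2 = +0.656113
  k=1: (−1)^3·65.7267/(12)·0.9073^2·0.4204^4 = -0.140863
d^3_{0,-2}(0.8678) = +0.656113 -0.140863 = +0.515250

d=0.5153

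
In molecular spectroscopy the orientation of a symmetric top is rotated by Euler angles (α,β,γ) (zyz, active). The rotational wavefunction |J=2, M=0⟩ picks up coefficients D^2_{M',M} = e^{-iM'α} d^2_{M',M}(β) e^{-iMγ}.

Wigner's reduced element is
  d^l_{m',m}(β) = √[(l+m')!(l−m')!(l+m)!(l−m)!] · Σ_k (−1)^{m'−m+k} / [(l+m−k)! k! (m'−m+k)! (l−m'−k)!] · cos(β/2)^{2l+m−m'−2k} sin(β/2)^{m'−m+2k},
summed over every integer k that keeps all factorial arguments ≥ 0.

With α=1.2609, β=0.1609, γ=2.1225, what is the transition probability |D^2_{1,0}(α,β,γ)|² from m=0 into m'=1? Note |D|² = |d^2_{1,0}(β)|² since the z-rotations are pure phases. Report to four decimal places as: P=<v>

P=0.0375

First d^2_{1,0}(β=0.1609), then the phase factors e^{-i(1)α} and e^{-i(0)γ}:
c=cos(0.1609/2)=0.996766, s=sin(0.1609/2)=0.080363; N=√[6·1·2·2]=4.898979
Admissible k: 0..1 (factorial args all ≥0)
  k=0: (−1)^1·4.8990/(2)·0.9968^3·0.0804^1 = -0.194945
  k=1: (−1)^2·4.8990/(2)·0.9968^1·0.0804^3 = +0.001267
d^2_{1,0}(0.1609) = -0.194945 +0.001267 = -0.193678
|D^2_{1,0}|² = |d^2_{1,0}(β)|² = (-0.193678)² = 0.037511 (the z-rotation phases have unit modulus)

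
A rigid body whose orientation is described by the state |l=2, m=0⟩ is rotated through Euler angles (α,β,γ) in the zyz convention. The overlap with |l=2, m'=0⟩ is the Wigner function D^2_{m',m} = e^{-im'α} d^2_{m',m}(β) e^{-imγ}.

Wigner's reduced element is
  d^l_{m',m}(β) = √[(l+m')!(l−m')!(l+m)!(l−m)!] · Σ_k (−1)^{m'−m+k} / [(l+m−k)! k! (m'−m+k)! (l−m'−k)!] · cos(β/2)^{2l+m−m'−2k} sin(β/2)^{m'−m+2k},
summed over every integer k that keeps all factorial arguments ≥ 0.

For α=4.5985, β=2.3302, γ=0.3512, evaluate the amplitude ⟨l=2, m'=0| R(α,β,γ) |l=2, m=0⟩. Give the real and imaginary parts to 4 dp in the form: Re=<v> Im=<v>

Re=0.2110 Im=0.0000

D^2_{0,0}(4.5985,2.3302,0.3512) = e^{-i·0·4.5985}·d^2_{0,0}(2.3302)·e^{-i·0·0.3512}. Compute d first:
With c≡cos(β/2)=0.394659 and s≡sin(β/2)=0.918828, N=[2·2·2·2]^{1/2}=4.000000
k: max(0,(0)−(0))=0 … min(2+(0),2−(0))=2
  k=0: (−1)^0·4.0000/(4)·0.3947^4·0.9188^0 = +0.024260
  k=1: (−1)^1·4.0000/(1)·0.3947^2·0.9188^2 = -0.525983
  k=2: (−1)^2·4.0000/(4)·0.3947^0·0.9188^4 = +0.712749
d^2_{0,0}(2.3302) = +0.024260 -0.525983 +0.712749 = +0.211026
D = (+1.000000+0.000000i)·(+0.211026)·(+1.000000+0.000000i) = +0.211026+0.000000i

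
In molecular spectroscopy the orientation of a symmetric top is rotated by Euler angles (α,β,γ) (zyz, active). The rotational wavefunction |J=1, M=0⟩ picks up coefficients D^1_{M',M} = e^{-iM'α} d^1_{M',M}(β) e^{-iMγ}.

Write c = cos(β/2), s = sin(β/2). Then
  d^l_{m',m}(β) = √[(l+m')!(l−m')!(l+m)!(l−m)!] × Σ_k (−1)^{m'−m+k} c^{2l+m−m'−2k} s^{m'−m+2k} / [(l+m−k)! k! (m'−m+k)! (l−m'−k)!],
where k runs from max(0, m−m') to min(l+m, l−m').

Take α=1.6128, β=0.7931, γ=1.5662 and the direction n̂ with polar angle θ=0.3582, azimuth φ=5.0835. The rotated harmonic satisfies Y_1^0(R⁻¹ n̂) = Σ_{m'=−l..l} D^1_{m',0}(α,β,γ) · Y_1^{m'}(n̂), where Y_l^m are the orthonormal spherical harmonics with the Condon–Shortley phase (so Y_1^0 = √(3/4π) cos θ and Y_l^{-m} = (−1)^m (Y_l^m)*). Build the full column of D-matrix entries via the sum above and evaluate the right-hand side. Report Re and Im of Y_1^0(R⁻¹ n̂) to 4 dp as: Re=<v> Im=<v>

Re=0.2056 Im=0.0000

Need the full column D^1_{m',0} for m'=−1..1 at α=1.6128, β=0.7931, γ=1.5662.
cos(β/2)=0.922399, sin(β/2)=0.386238
d^1_{-1,0}: single k=1 term ⇒ +0.503836;  D = -0.021157+0.503392i
d^1_{0,0}: k∈[0..1] ⇒ +0.850820 -0.149180 = +0.701640;  D = +0.701640+0.000000i
d^1_{1,0}: single k=0 term ⇒ -0.503836;  D = +0.021157+0.503392i
Y_1^{m'}(θ=0.3582,φ=5.0835) and Σ D·Y over m':
  (-0.0212+0.5034i)·(+0.0439+0.1129i)  (+0.7016+0.0000i)·(+0.4576+0.0000i)  (+0.0212+0.5034i)·(-0.0439+0.1129i)
Y_1^0(R⁻¹ n̂) = +0.205559+0.000000i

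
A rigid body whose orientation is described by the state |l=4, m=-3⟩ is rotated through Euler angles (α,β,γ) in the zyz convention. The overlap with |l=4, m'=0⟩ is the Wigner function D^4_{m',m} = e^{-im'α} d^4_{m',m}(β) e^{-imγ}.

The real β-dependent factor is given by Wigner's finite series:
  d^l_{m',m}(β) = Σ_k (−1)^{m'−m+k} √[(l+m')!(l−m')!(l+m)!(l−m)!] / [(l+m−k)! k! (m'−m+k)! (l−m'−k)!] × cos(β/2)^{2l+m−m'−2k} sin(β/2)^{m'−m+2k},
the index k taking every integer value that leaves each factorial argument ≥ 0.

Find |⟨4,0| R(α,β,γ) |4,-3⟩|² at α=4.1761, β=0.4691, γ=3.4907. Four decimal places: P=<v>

First d^4_{0,-3}(β=0.4691), then the phase factors e^{-i(0)α} and e^{-i(-3)γ}:
Half-angle: c=0.972619, s=0.232405. N=√(24·24·1·5040)=1703.830978
Admissible k: 0..1 (factorial args all ≥0)
  k=0: (−1)^3·1703.8310/(144)·0.9726^5·0.2324^3 = -0.129275
  k=1: (−1)^4·1703.8310/(144)·0.9726^3·0.2324^5 = +0.007381
d^4_{0,-3}(0.4691) = -0.129275 +0.007381 = -0.121894
|D^4_{0,-3}|² = |d^4_{0,-3}(β)|² = (-0.121894)² = 0.014858 (the z-rotation phases have unit modulus)

P=0.0149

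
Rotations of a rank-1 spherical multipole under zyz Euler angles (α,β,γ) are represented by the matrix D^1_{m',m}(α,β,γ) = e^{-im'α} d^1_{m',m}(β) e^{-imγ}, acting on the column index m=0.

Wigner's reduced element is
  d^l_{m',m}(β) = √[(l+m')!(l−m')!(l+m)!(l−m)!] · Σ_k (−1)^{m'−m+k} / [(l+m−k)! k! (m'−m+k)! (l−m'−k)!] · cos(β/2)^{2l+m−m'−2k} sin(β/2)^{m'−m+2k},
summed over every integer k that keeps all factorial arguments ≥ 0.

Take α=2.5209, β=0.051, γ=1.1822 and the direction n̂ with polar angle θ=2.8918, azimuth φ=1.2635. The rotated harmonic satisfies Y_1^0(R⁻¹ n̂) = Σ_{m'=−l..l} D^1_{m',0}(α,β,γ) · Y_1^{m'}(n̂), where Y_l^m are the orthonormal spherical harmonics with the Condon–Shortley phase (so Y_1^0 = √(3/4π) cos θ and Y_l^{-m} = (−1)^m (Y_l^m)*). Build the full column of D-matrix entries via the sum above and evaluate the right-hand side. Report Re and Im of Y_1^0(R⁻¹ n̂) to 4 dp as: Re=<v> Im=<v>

Need the full column D^1_{m',0} for m'=−1..1 at α=2.5209, β=0.051, γ=1.1822.
cos(β/2)=0.999675, sin(β/2)=0.025497
d^1_{-1,0}: single k=1 term ⇒ +0.036047;  D = -0.029323+0.020965i
d^1_{0,0}: k∈[0..1] ⇒ +0.999350 -0.000650 = +0.998700;  D = +0.998700+0.000000i
d^1_{1,0}: single k=0 term ⇒ -0.036047;  D = +0.029323+0.020965i
Y_1^{m'}(θ=2.8918,φ=1.2635) and Σ D·Y over m':
  (-0.0293+0.0210i)·(+0.0258-0.0814i)  (+0.9987+0.0000i)·(-0.4734+0.0000i)  (+0.0293+0.0210i)·(-0.0258-0.0814i)
Y_1^0(R⁻¹ n̂) = -0.470924+0.000000i

Re=-0.4709 Im=0.0000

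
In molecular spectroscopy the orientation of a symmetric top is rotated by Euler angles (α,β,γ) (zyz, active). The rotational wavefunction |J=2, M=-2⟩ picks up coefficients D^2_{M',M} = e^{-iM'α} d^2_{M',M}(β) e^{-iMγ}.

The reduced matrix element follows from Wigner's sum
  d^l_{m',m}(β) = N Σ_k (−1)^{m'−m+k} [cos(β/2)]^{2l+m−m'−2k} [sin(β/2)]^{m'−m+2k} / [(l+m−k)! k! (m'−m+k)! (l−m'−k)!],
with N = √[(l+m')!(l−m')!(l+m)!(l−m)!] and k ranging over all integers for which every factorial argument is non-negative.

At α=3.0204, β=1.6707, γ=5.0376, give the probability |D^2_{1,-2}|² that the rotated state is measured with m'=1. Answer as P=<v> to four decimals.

P=0.2993

First d^2_{1,-2}(β=1.6707), then the phase factors e^{-i(1)α} and e^{-i(-2)γ}:
With c≡cos(β/2)=0.670918 and s≡sin(β/2)=0.741531, N=[6·1·1·24]^{1/2}=12.000000
k: max(0,(-2)−(1))=0 … min(2+(-2),2−(1))=0
  k=0: (−1)^3·12.0000/(6)·0.6709^1·0.7415^3 = -0.547127
d^2_{1,-2}(1.6707) = -0.547127
|D^2_{1,-2}|² = |d^2_{1,-2}(β)|² = (-0.547127)² = 0.299348 (the z-rotation phases have unit modulus)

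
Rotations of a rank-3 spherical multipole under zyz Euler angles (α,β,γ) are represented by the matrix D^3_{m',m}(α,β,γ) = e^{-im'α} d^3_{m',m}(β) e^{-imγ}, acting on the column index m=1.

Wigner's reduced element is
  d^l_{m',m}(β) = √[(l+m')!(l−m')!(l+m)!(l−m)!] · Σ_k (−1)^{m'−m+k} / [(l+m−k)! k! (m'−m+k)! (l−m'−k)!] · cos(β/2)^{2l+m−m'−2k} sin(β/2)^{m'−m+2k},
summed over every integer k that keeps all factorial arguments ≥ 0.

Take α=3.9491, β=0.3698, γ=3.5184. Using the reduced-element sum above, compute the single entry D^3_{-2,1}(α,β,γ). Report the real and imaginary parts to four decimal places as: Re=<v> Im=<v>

Re=-0.0120 Im=-0.0347

First d^3_{-2,1}(β=0.3698), then the phase factors e^{-i(-2)α} and e^{-i(1)γ}:
c=cos(0.3698/2)=0.982955, s=sin(0.3698/2)=0.183848; N=√[1·120·24·2]=75.894664
The bounds max(0,m−m')=3 and min(l+m,l−m')=4 give 2 terms
  k=3: (−1)^0·75.8947/(12)·0.9830^3·0.1838^3 = +0.037326
  k=4: (−1)^1·75.8947/(24)·0.9830^1·0.1838^5 = -0.000653
d^3_{-2,1}(0.3698) = +0.037326 -0.000653 = +0.036673
Attach z-rotation phases: D = e^{-i(-2)(3.9491)}·(+0.036673)·e^{-i(1)(3.5184)} = -0.011973-0.034663i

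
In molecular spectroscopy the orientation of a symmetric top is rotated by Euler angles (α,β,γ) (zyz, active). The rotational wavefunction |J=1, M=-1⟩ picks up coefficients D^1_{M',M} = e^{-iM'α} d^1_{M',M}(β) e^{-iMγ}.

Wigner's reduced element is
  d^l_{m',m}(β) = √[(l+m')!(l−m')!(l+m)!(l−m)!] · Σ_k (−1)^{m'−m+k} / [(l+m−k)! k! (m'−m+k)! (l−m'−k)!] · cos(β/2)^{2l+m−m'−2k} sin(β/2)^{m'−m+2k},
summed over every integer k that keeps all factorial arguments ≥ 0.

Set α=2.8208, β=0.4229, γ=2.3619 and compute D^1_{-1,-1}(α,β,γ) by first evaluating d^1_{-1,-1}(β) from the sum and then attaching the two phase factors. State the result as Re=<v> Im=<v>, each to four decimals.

D^1_{-1,-1}(2.8208,0.4229,2.3619) = e^{-i·-1·2.8208}·d^1_{-1,-1}(0.4229)·e^{-i·-1·2.3619}. Compute d first:
Half-angle: c=0.977728, s=0.209878. N=√(1·2·1·2)=2.000000
The bounds max(0,m−m')=0 and min(l+m,l−m')=0 give 1 term
  k=0: (−1)^0·2.0000/(2)·0.9777^2·0.2099^0 = +0.955951
d^1_{-1,-1}(0.4229) = +0.955951
D = (-0.948986+0.315319i)·(+0.955951)·(-0.711130+0.703061i) = +0.433202-0.852161i

Re=0.4332 Im=-0.8522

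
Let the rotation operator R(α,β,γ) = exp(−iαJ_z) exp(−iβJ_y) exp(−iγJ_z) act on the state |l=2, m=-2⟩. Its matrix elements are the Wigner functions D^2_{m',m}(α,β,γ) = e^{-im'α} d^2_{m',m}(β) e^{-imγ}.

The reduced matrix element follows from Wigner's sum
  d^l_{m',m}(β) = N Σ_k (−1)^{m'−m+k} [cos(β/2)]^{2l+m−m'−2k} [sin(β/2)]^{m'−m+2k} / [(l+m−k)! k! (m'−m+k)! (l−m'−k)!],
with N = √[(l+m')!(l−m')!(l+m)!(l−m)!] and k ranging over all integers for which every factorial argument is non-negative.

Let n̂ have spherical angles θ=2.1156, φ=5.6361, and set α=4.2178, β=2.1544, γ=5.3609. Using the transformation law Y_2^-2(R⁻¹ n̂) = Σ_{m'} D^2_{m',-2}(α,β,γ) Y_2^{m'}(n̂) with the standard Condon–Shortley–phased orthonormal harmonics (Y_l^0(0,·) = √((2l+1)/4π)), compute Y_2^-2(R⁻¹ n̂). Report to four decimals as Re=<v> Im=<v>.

Re=-0.1659 Im=0.2810

Need the full column D^2_{m',-2} for m'=−2..2 at α=4.2178, β=2.1544, γ=5.3609.
cos(β/2)=0.473796, sin(β/2)=0.880635
d^2_{-2,-2}: single k=0 term ⇒ +0.050392;  D = +0.048023+0.015269i
d^2_{-1,-2}: single k=0 term ⇒ -0.187327;  D = +0.134697-0.130184i
d^2_{0,-2}: single k=0 term ⇒ +0.426432;  D = -0.115293-0.410551i
d^2_{1,-2}: single k=0 term ⇒ -0.647156;  D = -0.631442-0.141743i
d^2_{2,-2}: single k=0 term ⇒ +0.601427;  D = -0.394489+0.453974i
Y_2^{m'}(θ=2.1156,φ=5.6361) and Σ D·Y over m':
  (+0.0480+0.0153i)·(+0.0772+0.2718i)  (+0.1347-0.1302i)·(-0.2732-0.2064i)  (-0.1153-0.4106i)·(-0.0613+0.0000i)  (-0.6314-0.1417i)·(+0.2732-0.2064i)  (-0.3945+0.4540i)·(+0.0772-0.2718i)
Y_2^-2(R⁻¹ n̂) = -0.165872+0.281013i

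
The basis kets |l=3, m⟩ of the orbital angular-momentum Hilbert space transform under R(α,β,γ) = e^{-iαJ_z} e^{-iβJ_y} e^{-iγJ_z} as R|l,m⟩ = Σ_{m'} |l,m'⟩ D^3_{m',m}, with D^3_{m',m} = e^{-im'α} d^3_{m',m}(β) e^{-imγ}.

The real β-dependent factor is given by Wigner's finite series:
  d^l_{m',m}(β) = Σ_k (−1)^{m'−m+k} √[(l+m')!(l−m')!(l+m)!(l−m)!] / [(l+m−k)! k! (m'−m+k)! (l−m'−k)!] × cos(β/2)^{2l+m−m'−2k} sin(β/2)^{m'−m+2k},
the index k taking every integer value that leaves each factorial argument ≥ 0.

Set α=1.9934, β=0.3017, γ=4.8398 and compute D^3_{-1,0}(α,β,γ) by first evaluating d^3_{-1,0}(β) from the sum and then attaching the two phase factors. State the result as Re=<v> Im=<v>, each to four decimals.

Re=-0.1878 Im=0.4176

Split into d^3_{-1,0}(β=0.3017) × two z-phases.
Half-angle: c=0.988644, s=0.150279. N=√(2·24·6·6)=41.569219
Admissible k: 1..3 (factorial args all ≥0)
  k=1: (−1)^0·41.5692/(12)·0.9886^5·0.1503^1 = +0.491685
  k=2: (−1)^1·41.5692/(4)·0.9886^3·0.1503^3 = -0.034082
  k=3: (−1)^2·41.5692/(12)·0.9886^1·0.1503^5 = +0.000262
d^3_{-1,0}(0.3017) = +0.491685 -0.034082 +0.000262 = +0.457865
Attach z-rotation phases: D = e^{-i(-1)(1.9934)}·(+0.457865)·e^{-i(0)(4.8398)} = -0.187787+0.417584i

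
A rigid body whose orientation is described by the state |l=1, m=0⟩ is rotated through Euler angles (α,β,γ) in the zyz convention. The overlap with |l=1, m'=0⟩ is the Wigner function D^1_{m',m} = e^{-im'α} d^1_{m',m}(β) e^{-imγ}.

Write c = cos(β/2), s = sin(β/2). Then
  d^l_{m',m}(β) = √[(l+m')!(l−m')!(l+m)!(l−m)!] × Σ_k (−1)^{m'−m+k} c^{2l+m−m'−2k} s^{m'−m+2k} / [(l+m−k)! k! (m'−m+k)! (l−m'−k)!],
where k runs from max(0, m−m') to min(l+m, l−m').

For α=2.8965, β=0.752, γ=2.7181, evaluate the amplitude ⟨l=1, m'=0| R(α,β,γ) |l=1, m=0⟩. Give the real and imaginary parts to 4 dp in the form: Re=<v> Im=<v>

Split into d^1_{0,0}(β=0.752) × two z-phases.
With c≡cos(β/2)=0.930141 and s≡sin(β/2)=0.367203, N=[1·1·1·1]^{1/2}=1.000000
k∈{0,1} keeps every argument non-negative
  k=0: (−1)^0·1.0000/(1)·0.9301^2·0.3672^0 = +0.865162
  k=1: (−1)^1·1.0000/(1)·0.9301^0·0.3672^2 = -0.134838
d^1_{0,0}(0.752) = +0.865162 -0.134838 = +0.730324
Attach z-rotation phases: D = e^{-i(0)(2.8965)}·(+0.730324)·e^{-i(0)(2.7181)} = +0.730324+0.000000i

Re=0.7303 Im=0.0000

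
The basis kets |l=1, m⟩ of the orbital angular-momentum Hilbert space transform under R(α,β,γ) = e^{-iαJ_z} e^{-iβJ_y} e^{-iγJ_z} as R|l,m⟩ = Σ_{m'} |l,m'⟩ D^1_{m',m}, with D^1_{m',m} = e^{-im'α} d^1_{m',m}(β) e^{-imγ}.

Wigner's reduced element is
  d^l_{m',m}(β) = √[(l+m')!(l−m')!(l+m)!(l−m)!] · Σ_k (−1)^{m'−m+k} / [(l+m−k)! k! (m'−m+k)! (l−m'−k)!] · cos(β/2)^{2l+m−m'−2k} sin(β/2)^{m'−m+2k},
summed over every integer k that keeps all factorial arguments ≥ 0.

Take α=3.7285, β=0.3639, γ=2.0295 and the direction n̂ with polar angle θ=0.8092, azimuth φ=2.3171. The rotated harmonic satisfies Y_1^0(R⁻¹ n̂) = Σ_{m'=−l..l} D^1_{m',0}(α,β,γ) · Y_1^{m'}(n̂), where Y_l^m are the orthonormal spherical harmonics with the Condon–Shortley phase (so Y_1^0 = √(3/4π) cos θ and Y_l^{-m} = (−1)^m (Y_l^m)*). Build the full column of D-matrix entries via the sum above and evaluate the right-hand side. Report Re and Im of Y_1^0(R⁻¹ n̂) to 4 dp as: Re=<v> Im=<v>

Re=0.3351 Im=0.0000

Need the full column D^1_{m',0} for m'=−1..1 at α=3.7285, β=0.3639, γ=2.0295.
cos(β/2)=0.983493, sin(β/2)=0.180948
d^1_{-1,0}: single k=1 term ⇒ +0.251675;  D = -0.209559-0.139374i
d^1_{0,0}: k∈[0..1] ⇒ +0.967258 -0.032742 = +0.934516;  D = +0.934516+0.000000i
d^1_{1,0}: single k=0 term ⇒ -0.251675;  D = +0.209559-0.139374i
Y_1^{m'}(θ=0.8092,φ=2.3171) and Σ D·Y over m':
  (-0.2096-0.1394i)·(-0.1698-0.1836i)  (+0.9345+0.0000i)·(+0.3372+0.0000i)  (+0.2096-0.1394i)·(+0.1698-0.1836i)
Y_1^0(R⁻¹ n̂) = +0.335071+0.000000i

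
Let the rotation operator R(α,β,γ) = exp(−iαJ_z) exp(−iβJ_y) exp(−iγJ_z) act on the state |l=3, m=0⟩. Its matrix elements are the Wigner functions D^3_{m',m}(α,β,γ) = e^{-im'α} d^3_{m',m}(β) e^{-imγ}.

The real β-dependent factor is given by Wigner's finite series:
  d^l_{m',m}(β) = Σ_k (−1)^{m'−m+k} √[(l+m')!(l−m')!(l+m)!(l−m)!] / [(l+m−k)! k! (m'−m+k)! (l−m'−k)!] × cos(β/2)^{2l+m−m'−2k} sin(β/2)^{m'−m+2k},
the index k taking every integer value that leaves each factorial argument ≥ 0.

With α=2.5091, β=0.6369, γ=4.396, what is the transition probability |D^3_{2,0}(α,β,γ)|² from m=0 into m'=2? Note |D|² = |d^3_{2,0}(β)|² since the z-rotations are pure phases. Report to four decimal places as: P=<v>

First d^3_{2,0}(β=0.6369), then the phase factors e^{-i(2)α} and e^{-i(0)γ}:
With c≡cos(β/2)=0.949722 and s≡sin(β/2)=0.313095, N=[120·1·6·6]^{1/2}=65.726707
k: max(0,(0)−(2))=0 … min(3+(0),3−(2))=1
  k=0: (−1)^2·65.7267/(12)·0.9497^4·0.3131^2 = +0.436816
  k=1: (−1)^3·65.7267/(12)·0.9497^2·0.3131^4 = -0.047474
d^3_{2,0}(0.6369) = +0.436816 -0.047474 = +0.389342
|D^3_{2,0}|² = |d^3_{2,0}(β)|² = (+0.389342)² = 0.151587 (the z-rotation phases have unit modulus)

P=0.1516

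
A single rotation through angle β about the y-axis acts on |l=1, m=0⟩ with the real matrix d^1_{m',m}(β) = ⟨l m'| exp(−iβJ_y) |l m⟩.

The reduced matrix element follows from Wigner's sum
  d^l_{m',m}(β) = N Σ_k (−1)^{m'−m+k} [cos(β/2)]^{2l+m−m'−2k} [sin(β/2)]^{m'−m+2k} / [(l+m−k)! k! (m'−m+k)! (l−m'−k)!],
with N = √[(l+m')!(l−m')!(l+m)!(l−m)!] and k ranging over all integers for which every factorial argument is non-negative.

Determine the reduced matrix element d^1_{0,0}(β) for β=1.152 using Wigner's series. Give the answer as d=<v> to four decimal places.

d=0.4067

d^1_{0,0}(β=1.152) via Wigner's sum:
Half-angle: c=0.838648, s=0.544674. N=√(1·1·1·1)=1.000000
k∈{0,1} keeps every argument non-negative
  k=0: (−1)^0·1.0000/(1)·0.8386^2·0.5447^0 = +0.703331
  k=1: (−1)^1·1.0000/(1)·0.8386^0·0.5447^2 = -0.296669
d^1_{0,0}(1.152) = +0.703331 -0.296669 = +0.406661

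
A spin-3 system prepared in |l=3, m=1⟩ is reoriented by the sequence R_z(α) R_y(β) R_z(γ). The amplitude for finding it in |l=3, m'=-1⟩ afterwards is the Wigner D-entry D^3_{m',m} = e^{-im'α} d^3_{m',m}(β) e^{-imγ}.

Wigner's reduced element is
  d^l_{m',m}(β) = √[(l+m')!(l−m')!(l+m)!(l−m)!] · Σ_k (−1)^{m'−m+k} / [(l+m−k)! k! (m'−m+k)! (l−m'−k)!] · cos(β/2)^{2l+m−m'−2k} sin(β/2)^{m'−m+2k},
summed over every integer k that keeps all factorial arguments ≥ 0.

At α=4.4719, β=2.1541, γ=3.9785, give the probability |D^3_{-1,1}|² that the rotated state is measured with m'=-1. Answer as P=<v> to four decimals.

P=0.1440

Split into d^3_{-1,1}(β=2.1541) × two z-phases.
Half-angle: c=0.473928, s=0.880564. N=√(2·24·24·2)=48.000000
k: max(0,(1)−(-1))=2 … min(3+(1),3−(-1))=4
  k=2: (−1)^0·48.0000/(8)·0.4739^4·0.8806^2 = +0.234705
  k=3: (−1)^1·48.0000/(6)·0.4739^2·0.8806^4 = -1.080333
  k=4: (−1)^2·48.0000/(48)·0.4739^0·0.8806^6 = +0.466191
d^3_{-1,1}(2.1541) = +0.234705 -1.080333 +0.466191 = -0.379437
|D^3_{-1,1}|² = |d^3_{-1,1}(β)|² = (-0.379437)² = 0.143972 (the z-rotation phases have unit modulus)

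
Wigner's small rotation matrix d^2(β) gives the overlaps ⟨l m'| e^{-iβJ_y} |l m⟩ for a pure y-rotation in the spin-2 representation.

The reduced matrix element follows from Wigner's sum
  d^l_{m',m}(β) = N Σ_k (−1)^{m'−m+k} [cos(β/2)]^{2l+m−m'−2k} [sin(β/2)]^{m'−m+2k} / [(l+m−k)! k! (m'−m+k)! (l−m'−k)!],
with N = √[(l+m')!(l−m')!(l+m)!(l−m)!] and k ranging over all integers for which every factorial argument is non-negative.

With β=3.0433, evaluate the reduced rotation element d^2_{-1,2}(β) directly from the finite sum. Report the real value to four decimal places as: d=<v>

d=0.0979

d^2_{-1,2}(β=3.0433) via Wigner's sum:
Half-angle: c=0.049127, s=0.998793. N=√(1·6·24·1)=12.000000
k∈{3} keeps every argument non-negative
  k=3: (−1)^0·12.0000/(6)·0.0491^1·0.9988^3 = +0.097898
d^2_{-1,2}(3.0433) = +0.097898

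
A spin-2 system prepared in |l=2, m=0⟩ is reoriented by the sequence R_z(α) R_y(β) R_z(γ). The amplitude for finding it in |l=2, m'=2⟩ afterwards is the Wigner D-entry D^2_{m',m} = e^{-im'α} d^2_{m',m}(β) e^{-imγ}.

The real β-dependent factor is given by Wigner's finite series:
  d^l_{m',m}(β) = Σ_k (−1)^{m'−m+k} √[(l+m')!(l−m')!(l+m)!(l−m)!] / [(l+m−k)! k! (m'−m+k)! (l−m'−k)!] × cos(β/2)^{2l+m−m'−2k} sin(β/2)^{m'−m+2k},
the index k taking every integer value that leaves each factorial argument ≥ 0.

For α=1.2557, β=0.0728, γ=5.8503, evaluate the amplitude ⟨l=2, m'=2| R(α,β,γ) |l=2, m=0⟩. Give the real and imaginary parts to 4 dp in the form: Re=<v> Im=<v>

First d^2_{2,0}(β=0.0728), then the phase factors e^{-i(2)α} and e^{-i(0)γ}:
With c≡cos(β/2)=0.999338 and s≡sin(β/2)=0.036392, N=[24·1·2·2]^{1/2}=9.797959
Admissible k: 0..0 (factorial args all ≥0)
  k=0: (−1)^2·9.7980/(4)·0.9993^2·0.0364^2 = +0.003240
d^2_{2,0}(0.0728) = +0.003240
Phases: e^{-i·(2)·1.2557}=-0.807914-0.589300i, e^{-i·(0)·5.8503}=+1.000000+0.000000i ⇒ D=-0.002617-0.001909i

Re=-0.0026 Im=-0.0019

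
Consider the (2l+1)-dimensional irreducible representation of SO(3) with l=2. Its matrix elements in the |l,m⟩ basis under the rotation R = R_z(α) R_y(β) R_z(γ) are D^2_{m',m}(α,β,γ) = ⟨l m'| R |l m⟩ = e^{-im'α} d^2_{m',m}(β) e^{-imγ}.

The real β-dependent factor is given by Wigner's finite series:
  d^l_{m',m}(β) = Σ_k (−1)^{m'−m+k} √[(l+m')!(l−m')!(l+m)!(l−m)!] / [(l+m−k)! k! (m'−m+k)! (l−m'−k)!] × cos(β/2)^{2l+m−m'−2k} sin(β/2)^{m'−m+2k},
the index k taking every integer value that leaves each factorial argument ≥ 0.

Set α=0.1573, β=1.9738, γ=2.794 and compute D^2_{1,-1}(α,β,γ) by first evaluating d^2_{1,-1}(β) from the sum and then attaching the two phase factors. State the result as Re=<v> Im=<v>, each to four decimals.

D^2_{1,-1}(0.1573,1.9738,2.794) = e^{-i·1·0.1573}·d^2_{1,-1}(1.9738)·e^{-i·-1·2.794}. Compute d first:
c=cos(1.9738/2)=0.551279, s=sin(1.9738/2)=0.834321; N=√[6·1·1·6]=6.000000
The bounds max(0,m−m')=0 and min(l+m,l−m')=1 give 2 terms
  k=0: (−1)^2·6.0000/(2)·0.5513^2·0.8343^2 = +0.634644
  k=1: (−1)^3·6.0000/(6)·0.5513^0·0.8343^4 = -0.484543
d^2_{1,-1}(1.9738) = +0.634644 -0.484543 = +0.150101
D = (+0.987654-0.156652i)·(+0.150101)·(-0.940195+0.340635i) = -0.131372+0.072606i

Re=-0.1314 Im=0.0726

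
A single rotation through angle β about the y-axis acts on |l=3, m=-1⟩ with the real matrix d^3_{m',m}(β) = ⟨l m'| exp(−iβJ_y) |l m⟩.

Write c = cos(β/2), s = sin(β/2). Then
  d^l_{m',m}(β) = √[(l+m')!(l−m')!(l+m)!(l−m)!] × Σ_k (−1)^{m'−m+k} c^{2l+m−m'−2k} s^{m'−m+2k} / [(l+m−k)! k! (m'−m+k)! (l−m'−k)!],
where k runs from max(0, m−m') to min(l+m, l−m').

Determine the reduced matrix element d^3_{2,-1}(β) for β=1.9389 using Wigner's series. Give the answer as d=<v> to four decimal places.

d=0.0399

d^3_{2,-1}(β=1.9389) via Wigner's sum:
Half-angle: c=0.565753, s=0.824575. N=√(120·1·2·24)=75.894664
Admissible k: 0..1 (factorial args all ≥0)
  k=0: (−1)^3·75.8947/(12)·0.5658^3·0.8246^3 = -0.642097
  k=1: (−1)^4·75.8947/(24)·0.5658^1·0.8246^5 = +0.681988
d^3_{2,-1}(1.9389) = -0.642097 +0.681988 = +0.039891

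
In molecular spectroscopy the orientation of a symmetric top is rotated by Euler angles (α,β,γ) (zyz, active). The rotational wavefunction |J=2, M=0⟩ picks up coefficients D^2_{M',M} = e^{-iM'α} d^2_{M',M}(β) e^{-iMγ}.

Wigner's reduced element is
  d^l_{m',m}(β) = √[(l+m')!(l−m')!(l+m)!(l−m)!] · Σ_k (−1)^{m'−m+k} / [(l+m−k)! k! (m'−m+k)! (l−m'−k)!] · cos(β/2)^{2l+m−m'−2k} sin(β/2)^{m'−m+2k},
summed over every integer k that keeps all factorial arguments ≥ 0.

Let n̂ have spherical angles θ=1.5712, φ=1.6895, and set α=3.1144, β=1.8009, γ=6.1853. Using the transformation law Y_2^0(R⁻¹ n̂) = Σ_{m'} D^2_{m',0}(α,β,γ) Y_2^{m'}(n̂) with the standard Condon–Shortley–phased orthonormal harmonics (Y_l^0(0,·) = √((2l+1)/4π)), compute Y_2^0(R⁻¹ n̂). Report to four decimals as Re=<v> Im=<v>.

Need the full column D^2_{m',0} for m'=−2..2 at α=3.1144, β=1.8009, γ=6.1853.
cos(β/2)=0.621257, sin(β/2)=0.783607
d^2_{-2,0}: single k=2 term ⇒ +0.580517;  D = +0.579659-0.031556i
d^2_{-1,0}: k∈[1..2] ⇒ +0.460244 -0.732220 = -0.271975;  D = +0.271875-0.007395i
d^2_{0,0}: k∈[0..2] ⇒ +0.148966 -0.947980 +0.377044 = -0.421970;  D = -0.421970+0.000000i
d^2_{1,0}: k∈[0..1] ⇒ -0.460244 +0.732220 = +0.271975;  D = -0.271875-0.007395i
d^2_{2,0}: single k=0 term ⇒ +0.580517;  D = +0.579659+0.031556i
Y_2^{m'}(θ=1.5712,φ=1.6895) and Σ D·Y over m':
  (+0.5797-0.0316i)·(-0.3754+0.0908i)  (+0.2719-0.0074i)·(+0.0000+0.0003i)  (-0.4220+0.0000i)·(-0.3154+0.0000i)  (-0.2719-0.0074i)·(-0.0000+0.0003i)  (+0.5797+0.0316i)·(-0.3754-0.0908i)
Y_2^0(R⁻¹ n̂) = -0.296410+0.000000i

Re=-0.2964 Im=0.0000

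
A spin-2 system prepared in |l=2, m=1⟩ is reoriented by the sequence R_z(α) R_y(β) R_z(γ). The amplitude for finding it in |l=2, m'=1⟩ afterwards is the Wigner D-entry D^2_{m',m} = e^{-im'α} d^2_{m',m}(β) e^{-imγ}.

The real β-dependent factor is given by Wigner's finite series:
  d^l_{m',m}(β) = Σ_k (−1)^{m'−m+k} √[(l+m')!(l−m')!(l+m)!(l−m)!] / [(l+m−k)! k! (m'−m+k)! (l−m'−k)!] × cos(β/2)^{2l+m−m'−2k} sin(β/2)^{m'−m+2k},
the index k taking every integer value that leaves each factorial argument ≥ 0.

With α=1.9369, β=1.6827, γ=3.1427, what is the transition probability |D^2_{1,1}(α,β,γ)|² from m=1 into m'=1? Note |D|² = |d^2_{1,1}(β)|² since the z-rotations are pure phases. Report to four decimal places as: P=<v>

P=0.2952

D^2_{1,1}(1.9369,1.6827,3.1427) = e^{-i·1·1.9369}·d^2_{1,1}(1.6827)·e^{-i·1·3.1427}. Compute d first:
Half-angle: c=0.666457, s=0.745544. N=√(6·1·6·1)=6.000000
The bounds max(0,m−m')=0 and min(l+m,l−m')=1 give 2 terms
  k=0: (−1)^0·6.0000/(6)·0.6665^4·0.7455^0 = +0.197282
  k=1: (−1)^1·6.0000/(2)·0.6665^2·0.7455^2 = -0.740647
d^2_{1,1}(1.6827) = +0.197282 -0.740647 = -0.543365
|D^2_{1,1}|² = |d^2_{1,1}(β)|² = (-0.543365)² = 0.295245 (the z-rotation phases have unit modulus)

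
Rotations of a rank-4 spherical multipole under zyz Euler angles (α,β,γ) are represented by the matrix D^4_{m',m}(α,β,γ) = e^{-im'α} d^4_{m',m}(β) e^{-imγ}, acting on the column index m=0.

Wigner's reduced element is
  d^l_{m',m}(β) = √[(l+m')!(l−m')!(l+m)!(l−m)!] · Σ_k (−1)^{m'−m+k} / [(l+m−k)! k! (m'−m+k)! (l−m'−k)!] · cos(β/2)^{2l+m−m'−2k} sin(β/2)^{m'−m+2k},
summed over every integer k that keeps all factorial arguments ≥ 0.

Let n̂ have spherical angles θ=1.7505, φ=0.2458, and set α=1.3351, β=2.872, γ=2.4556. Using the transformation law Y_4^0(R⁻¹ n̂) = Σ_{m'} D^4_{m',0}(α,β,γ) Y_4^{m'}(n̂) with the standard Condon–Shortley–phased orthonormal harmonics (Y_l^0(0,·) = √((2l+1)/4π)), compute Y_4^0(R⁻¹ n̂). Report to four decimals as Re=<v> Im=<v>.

Re=0.0712 Im=0.0000

Need the full column D^4_{m',0} for m'=−4..4 at α=1.3351, β=2.872, γ=2.4556.
cos(β/2)=0.134388, sin(β/2)=0.990929
d^4_{-4,0}: single k=4 term ⇒ +0.002631;  D = +0.001546-0.002129i
d^4_{-3,0}: k∈[3..4] ⇒ +0.000505 -0.027439 = -0.026934;  D = +0.017497+0.020477i
d^4_{-2,0}: k∈[2..4] ⇒ +0.000055 -0.007956 +0.162218 = +0.154317;  D = -0.137487+0.070080i
d^4_{-1,0}: k∈[1..4] ⇒ +0.000004 -0.001144 +0.062225 -0.563864 = -0.502780;  D = -0.117409-0.488879i
d^4_{0,0}: k∈[0..4] ⇒ +0.000000 -0.000093 +0.011322 -0.273589 +0.929693 = +0.667333;  D = +0.667333+0.000000i
d^4_{1,0}: k∈[0..3] ⇒ -0.000004 +0.001144 -0.062225 +0.563864 = +0.502780;  D = +0.117409-0.488879i
d^4_{2,0}: k∈[0..2] ⇒ +0.000055 -0.007956 +0.162218 = +0.154317;  D = -0.137487-0.070080i
d^4_{3,0}: k∈[0..1] ⇒ -0.000505 +0.027439 = +0.026934;  D = -0.017497+0.020477i
d^4_{4,0}: single k=0 term ⇒ +0.002631;  D = +0.001546+0.002129i
Y_4^{m'}(θ=1.7505,φ=0.2458) and Σ D·Y over m':
  (+0.0015-0.0021i)·(+0.2299-0.3452i)  (+0.0175+0.0205i)·(-0.1577+0.1433i)  (-0.1375+0.0701i)·(-0.2216+0.1187i)  (-0.1174-0.4889i)·(+0.2240-0.0562i)  (+0.6673+0.0000i)·(+0.2197+0.0000i)  (+0.1174-0.4889i)·(-0.2240-0.0562i)  (-0.1375-0.0701i)·(-0.2216-0.1187i)  (-0.0175+0.0205i)·(+0.1577+0.1433i)  (+0.0015+0.0021i)·(+0.2299+0.3452i)
Y_4^0(R⁻¹ n̂) = +0.071246+0.000000i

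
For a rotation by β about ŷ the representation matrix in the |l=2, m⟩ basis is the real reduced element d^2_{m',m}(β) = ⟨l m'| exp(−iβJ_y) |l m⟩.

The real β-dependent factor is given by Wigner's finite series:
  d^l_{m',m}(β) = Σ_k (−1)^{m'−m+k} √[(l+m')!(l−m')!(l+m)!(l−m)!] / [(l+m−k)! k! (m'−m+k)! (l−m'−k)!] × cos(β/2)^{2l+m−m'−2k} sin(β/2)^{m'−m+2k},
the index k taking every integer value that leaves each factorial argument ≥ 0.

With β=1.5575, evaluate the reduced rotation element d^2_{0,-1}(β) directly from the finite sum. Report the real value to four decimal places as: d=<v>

d^2_{0,-1}(β=1.5575) via Wigner's sum:
With c≡cos(β/2)=0.711792 and s≡sin(β/2)=0.702390, N=[2·2·1·6]^{1/2}=4.898979
k: max(0,(-1)−(0))=0 … min(2+(-1),2−(0))=1
  k=0: (−1)^1·4.8990/(2)·0.7118^3·0.7024^1 = -0.620460
  k=1: (−1)^2·4.8990/(2)·0.7118^1·0.7024^3 = +0.604177
d^2_{0,-1}(1.5575) = -0.620460 +0.604177 = -0.016283

d=-0.0163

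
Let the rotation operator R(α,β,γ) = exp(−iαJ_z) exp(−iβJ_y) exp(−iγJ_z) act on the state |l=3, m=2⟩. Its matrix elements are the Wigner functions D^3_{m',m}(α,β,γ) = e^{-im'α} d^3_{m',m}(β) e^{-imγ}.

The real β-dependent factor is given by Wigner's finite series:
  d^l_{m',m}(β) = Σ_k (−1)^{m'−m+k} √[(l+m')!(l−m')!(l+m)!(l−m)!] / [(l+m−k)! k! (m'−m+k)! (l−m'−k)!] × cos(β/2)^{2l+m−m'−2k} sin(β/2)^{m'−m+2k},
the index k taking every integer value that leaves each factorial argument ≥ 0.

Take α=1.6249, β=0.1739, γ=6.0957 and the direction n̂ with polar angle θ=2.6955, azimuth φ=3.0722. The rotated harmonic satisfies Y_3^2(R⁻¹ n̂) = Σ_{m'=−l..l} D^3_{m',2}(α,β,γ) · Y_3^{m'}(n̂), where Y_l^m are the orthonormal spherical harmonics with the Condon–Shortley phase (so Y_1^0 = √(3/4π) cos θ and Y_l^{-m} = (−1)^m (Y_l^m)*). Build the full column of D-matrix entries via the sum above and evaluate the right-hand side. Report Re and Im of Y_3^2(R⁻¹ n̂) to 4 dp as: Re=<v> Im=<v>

Re=0.1757 Im=-0.1032

Need the full column D^3_{m',2} for m'=−3..3 at α=1.6249, β=0.1739, γ=6.0957.
cos(β/2)=0.996222, sin(β/2)=0.086840
d^3_{-3,2}: single k=5 term ⇒ +0.000012;  D = +0.000006-0.000010i
d^3_{-2,2}: k∈[4..5] ⇒ +0.000282 -0.000000 = +0.000282;  D = -0.000250-0.000131i
d^3_{-1,2}: k∈[3..4] ⇒ +0.004095 -0.000016 = +0.004080;  D = -0.001697+0.003710i
d^3_{0,2}: k∈[2..3] ⇒ +0.040685 -0.000309 = +0.040375;  D = +0.037570+0.014787i
d^3_{1,2}: k∈[1..2] ⇒ +0.269466 -0.004095 = +0.265371;  D = +0.083695-0.251827i
d^3_{2,2}: k∈[0..1] ⇒ +0.977546 -0.037140 = +0.940407;  D = -0.907144-0.247901i
d^3_{3,2}: single k=0 term ⇒ -0.208727;  D = +0.044054-0.204025i
Y_3^{m'}(θ=2.6955,φ=3.0722) and Σ D·Y over m':
  (+0.0000-0.0000i)·(-0.0328-0.0069i)  (-0.0002-0.0001i)·(-0.1700-0.0237i)  (-0.0017+0.0037i)·(-0.4269-0.0297i)  (+0.0376+0.0148i)·(-0.3600+0.0000i)  (+0.0837-0.2518i)·(+0.4269-0.0297i)  (-0.9071-0.2479i)·(-0.1700+0.0237i)  (+0.0441-0.2040i)·(+0.0328-0.0069i)
Y_3^2(R⁻¹ n̂) = +0.175712-0.103220i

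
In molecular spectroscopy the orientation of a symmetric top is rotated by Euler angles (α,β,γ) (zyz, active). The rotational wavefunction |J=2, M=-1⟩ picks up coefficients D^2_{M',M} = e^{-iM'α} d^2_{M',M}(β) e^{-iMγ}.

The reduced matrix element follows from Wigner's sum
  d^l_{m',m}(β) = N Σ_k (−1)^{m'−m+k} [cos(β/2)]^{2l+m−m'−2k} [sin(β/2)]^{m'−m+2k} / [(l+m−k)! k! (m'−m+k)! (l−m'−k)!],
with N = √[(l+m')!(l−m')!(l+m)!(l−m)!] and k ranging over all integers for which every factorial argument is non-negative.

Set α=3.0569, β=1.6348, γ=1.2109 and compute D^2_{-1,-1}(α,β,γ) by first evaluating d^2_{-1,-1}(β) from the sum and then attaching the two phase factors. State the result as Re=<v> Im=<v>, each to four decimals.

Split into d^2_{-1,-1}(β=1.6348) × two z-phases.
Half-angle: c=0.684120, s=0.729370. N=√(1·6·1·6)=6.000000
k∈{0,1} keeps every argument non-negative
  k=0: (−1)^0·6.0000/(6)·0.6841^4·0.7294^0 = +0.219043
  k=1: (−1)^1·6.0000/(2)·0.6841^2·0.7294^2 = -0.746932
d^2_{-1,-1}(1.6348) = +0.219043 -0.746932 = -0.527889
Attach z-rotation phases: D = e^{-i(-1)(3.0569)}·(-0.527889)·e^{-i(-1)(1.2109)} = +0.227038+0.476572i

Re=0.2270 Im=0.4766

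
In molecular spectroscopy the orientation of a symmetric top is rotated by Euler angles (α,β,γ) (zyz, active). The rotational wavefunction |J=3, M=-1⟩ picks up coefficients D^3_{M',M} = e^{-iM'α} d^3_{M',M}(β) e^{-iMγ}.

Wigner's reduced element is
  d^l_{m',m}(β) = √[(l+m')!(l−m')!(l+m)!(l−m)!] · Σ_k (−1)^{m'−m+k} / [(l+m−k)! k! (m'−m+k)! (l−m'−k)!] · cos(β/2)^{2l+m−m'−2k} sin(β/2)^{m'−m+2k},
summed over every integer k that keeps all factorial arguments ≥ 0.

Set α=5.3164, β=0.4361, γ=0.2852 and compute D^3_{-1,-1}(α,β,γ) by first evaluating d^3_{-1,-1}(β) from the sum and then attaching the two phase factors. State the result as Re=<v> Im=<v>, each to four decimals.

First d^3_{-1,-1}(β=0.4361), then the phase factors e^{-i(-1)α} and e^{-i(-1)γ}:
With c≡cos(β/2)=0.976321 and s≡sin(β/2)=0.216326, N=[2·24·2·24]^{1/2}=48.000000
Admissible k: 0..2 (factorial args all ≥0)
  k=0: (−1)^0·48.0000/(48)·0.9763^6·0.2163^0 = +0.866076
  k=1: (−1)^1·48.0000/(6)·0.9763^4·0.2163^2 = -0.340157
  k=2: (−1)^2·48.0000/(8)·0.9763^2·0.2163^4 = +0.012525
d^3_{-1,-1}(0.4361) = +0.866076 -0.340157 +0.012525 = +0.538444
Attach z-rotation phases: D = e^{-i(-1)(5.3164)}·(+0.538444)·e^{-i(-1)(0.2852)} = +0.418142-0.339233i

Re=0.4181 Im=-0.3392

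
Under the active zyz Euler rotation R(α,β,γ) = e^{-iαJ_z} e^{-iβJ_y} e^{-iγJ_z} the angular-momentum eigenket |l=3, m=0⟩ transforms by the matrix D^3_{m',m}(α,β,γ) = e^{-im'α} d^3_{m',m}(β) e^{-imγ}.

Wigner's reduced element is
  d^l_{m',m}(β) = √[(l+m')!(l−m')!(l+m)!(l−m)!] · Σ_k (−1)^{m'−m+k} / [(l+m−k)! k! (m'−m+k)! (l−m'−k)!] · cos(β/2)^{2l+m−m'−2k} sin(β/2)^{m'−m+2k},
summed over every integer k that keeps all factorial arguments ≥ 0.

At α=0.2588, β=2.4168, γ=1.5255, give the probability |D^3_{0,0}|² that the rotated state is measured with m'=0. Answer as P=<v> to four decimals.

P=0.0055

D^3_{0,0}(0.2588,2.4168,1.5255) = e^{-i·0·0.2588}·d^3_{0,0}(2.4168)·e^{-i·0·1.5255}. Compute d first:
With c≡cos(β/2)=0.354516 and s≡sin(β/2)=0.935050, N=[6·6·6·6]^{1/2}=36.000000
k∈{0,1,2,3} keeps every argument non-negative
  k=0: (−1)^0·36.0000/(36)·0.3545^6·0.9350^0 = +0.001985
  k=1: (−1)^1·36.0000/(4)·0.3545^4·0.9350^2 = -0.124295
  k=2: (−1)^2·36.0000/(4)·0.3545^2·0.9350^4 = +0.864676
  k=3: (−1)^3·36.0000/(36)·0.3545^0·0.9350^6 = -0.668358
d^3_{0,0}(2.4168) = +0.001985 -0.124295 +0.864676 -0.668358 = +0.074008
|D^3_{0,0}|² = |d^3_{0,0}(β)|² = (+0.074008)² = 0.005477 (the z-rotation phases have unit modulus)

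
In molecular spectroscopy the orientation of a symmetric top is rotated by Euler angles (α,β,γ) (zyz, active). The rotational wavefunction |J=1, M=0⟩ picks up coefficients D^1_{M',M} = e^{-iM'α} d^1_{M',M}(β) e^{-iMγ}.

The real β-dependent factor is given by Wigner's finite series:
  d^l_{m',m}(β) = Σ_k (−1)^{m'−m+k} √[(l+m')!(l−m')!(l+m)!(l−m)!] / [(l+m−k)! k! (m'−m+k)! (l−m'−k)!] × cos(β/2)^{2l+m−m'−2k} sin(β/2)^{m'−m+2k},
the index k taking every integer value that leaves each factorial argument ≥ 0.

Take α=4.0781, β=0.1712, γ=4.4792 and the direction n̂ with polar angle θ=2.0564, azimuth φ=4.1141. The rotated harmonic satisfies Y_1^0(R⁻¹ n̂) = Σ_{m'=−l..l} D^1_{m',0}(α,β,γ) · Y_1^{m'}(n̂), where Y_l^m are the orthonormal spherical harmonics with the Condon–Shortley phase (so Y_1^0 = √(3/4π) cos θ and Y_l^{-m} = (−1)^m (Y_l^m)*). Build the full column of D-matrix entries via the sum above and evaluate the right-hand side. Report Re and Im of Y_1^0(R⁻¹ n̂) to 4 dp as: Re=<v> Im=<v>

Re=-0.1511 Im=0.0000

Need the full column D^1_{m',0} for m'=−1..1 at α=4.0781, β=0.1712, γ=4.4792.
cos(β/2)=0.996339, sin(β/2)=0.085496
d^1_{-1,0}: single k=1 term ⇒ +0.120466;  D = -0.071389-0.097035i
d^1_{0,0}: k∈[0..1] ⇒ +0.992691 -0.007309 = +0.985381;  D = +0.985381+0.000000i
d^1_{1,0}: single k=0 term ⇒ -0.120466;  D = +0.071389-0.097035i
Y_1^{m'}(θ=2.0564,φ=4.1141) and Σ D·Y over m':
  (-0.0714-0.0970i)·(-0.1721+0.2525i)  (+0.9854+0.0000i)·(-0.2281+0.0000i)  (+0.0714-0.0970i)·(+0.1721+0.2525i)
Y_1^0(R⁻¹ n̂) = -0.151148+0.000000i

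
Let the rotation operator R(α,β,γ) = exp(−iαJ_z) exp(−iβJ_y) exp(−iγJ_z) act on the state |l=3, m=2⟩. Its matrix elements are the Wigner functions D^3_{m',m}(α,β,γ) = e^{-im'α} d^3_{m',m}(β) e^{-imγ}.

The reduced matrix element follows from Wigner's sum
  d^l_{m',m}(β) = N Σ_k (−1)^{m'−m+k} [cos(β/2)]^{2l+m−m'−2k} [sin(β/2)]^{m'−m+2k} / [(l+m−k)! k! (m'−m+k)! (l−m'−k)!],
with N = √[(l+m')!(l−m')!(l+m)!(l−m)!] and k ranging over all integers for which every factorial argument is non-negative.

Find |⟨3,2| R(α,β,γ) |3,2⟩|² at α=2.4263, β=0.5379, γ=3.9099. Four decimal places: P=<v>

D^3_{2,2}(2.4263,0.5379,3.9099) = e^{-i·2·2.4263}·d^3_{2,2}(0.5379)·e^{-i·2·3.9099}. Compute d first:
With c≡cos(β/2)=0.964050 and s≡sin(β/2)=0.265719, N=[120·1·120·1]^{1/2}=120.000000
k∈{0,1} keeps every argument non-negative
  k=0: (−1)^0·120.0000/(120)·0.9641^6·0.2657^0 = +0.802784
  k=1: (−1)^1·120.0000/(24)·0.9641^4·0.2657^2 = -0.304941
d^3_{2,2}(0.5379) = +0.802784 -0.304941 = +0.497843
|D^3_{2,2}|² = |d^3_{2,2}(β)|² = (+0.497843)² = 0.247848 (the z-rotation phases have unit modulus)

P=0.2478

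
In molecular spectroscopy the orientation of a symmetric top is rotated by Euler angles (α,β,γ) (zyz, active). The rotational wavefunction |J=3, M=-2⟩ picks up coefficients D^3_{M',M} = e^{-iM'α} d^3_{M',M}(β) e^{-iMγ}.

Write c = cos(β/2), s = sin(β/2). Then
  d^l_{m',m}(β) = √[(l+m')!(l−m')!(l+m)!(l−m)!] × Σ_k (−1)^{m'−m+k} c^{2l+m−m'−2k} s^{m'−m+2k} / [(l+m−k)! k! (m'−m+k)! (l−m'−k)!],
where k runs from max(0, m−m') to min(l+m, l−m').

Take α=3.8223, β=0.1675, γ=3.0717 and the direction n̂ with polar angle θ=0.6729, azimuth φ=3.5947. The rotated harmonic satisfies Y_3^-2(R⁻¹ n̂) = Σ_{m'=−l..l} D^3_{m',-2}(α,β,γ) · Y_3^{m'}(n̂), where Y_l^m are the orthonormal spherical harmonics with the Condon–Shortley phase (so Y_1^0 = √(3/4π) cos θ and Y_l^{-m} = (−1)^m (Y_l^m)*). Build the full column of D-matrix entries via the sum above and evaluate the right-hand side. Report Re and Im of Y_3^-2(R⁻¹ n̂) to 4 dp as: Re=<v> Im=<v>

Need the full column D^3_{m',-2} for m'=−3..3 at α=3.8223, β=0.1675, γ=3.0717.
cos(β/2)=0.996495, sin(β/2)=0.083652
d^3_{-3,-2}: single k=1 term ⇒ +0.201339;  D = +0.065536-0.190375i
d^3_{-2,-2}: k∈[0..1] ⇒ +0.979154 -0.034500 = +0.944653;  D = +0.323180+0.887651i
d^3_{-1,-2}: k∈[0..1] ⇒ -0.259928 +0.003663 = -0.256264;  D = +0.219679+0.131957i
d^3_{0,-2}: k∈[0..1] ⇒ +0.037793 -0.000266 = +0.037527;  D = +0.037161-0.005229i
d^3_{1,-2}: k∈[0..1] ⇒ -0.003663 +0.000013 = -0.003651;  D = +0.002489-0.002670i
d^3_{2,-2}: k∈[0..1] ⇒ +0.000243 -0.000000 = +0.000243;  D = +0.000017-0.000242i
d^3_{3,-2}: single k=0 term ⇒ -0.000010;  D = -0.000006-0.000008i
Y_3^{m'}(θ=0.6729,φ=3.5947) and Σ D·Y over m':
  (+0.0655-0.1904i)·(-0.0212+0.0988i)  (+0.3232+0.8877i)·(+0.1915-0.2444i)  (+0.2197+0.1320i)·(-0.3727+0.1814i)  (+0.0372-0.0052i)·(+0.0169+0.0000i)  (+0.0025-0.0027i)·(+0.3727+0.1814i)  (+0.0000-0.0002i)·(+0.1915+0.2444i)  (-0.0000-0.0000i)·(+0.0212+0.0988i)
Y_3^-2(R⁻¹ n̂) = +0.192508+0.091494i

Re=0.1925 Im=0.0915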